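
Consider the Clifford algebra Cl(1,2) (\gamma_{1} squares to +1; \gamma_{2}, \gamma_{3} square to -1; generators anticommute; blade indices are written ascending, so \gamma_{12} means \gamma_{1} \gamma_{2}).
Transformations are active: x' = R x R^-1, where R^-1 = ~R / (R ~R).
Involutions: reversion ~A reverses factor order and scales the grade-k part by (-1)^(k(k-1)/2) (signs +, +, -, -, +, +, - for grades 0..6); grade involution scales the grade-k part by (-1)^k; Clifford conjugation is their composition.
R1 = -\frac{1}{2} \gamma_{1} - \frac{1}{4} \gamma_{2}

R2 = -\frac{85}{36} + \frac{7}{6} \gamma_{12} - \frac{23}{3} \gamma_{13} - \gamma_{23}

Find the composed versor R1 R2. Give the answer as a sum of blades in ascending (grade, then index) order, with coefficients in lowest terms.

Distribute over the terms of R1 (each basis-blade product reordered to ascending indices, repeated generators contracted through their squares):
(-\frac{1}{2} \gamma_{1}) R2 = \frac{85}{72} \gamma_{1} - \frac{7}{12} \gamma_{2} + \frac{23}{6} \gamma_{3} + \frac{1}{2} \gamma_{123}
(-\frac{1}{4} \gamma_{2}) R2 = -\frac{7}{24} \gamma_{1} + \frac{85}{144} \gamma_{2} - \frac{1}{4} \gamma_{3} - \frac{23}{12} \gamma_{123}
Summing the partial products and collecting blades:
Answer: \frac{8}{9} \gamma_{1} + \frac{1}{144} \gamma_{2} + \frac{43}{12} \gamma_{3} - \frac{17}{12} \gamma_{123}


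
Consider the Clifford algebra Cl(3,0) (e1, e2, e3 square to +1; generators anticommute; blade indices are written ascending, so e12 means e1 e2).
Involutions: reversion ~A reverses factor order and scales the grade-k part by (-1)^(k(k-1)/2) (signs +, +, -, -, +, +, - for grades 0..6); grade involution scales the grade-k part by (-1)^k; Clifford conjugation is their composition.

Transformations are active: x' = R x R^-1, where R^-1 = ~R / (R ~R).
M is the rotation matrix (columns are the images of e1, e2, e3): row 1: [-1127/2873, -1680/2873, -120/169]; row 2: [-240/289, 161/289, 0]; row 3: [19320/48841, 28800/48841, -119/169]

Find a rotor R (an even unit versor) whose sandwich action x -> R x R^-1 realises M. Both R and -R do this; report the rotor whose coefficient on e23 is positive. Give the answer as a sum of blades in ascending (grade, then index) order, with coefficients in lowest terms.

Method: write R = a + b12*e12 + b13*e13 + b23*e23 with a^2 + b12^2 + b13^2 + b23^2 = 1 (so R^-1 = ~R). Expanding the columns R e_j ~R gives tr M = 4a^2 - 1 and, from the antisymmetric part, M21 - M12 = -4a*b12, M13 - M31 = 4a*b13, M32 - M23 = -4a*b23.
Here tr M = -26341/48841, so a^2 = (1 + tr M)/4 = 5625/48841 and a = ±75/221. Taking a = 75/221: M21 - M12 = -12000/48841, M13 - M31 = -54000/48841, M32 - M23 = 28800/48841, giving b12 = 40/221, b13 = -180/221, b23 = -96/221, i.e. R = 75/221 + 40/221*e12 - 180/221*e13 - 96/221*e23.
Its e23 coefficient is negative, so report the other preimage -R.
Answer: -75/221 - 40/221*e12 + 180/221*e13 + 96/221*e23. Note: both R and -R realise this M (trace -26341/48841); the covering map identifies them, and the e23-coefficient sign is the tie-breaker.


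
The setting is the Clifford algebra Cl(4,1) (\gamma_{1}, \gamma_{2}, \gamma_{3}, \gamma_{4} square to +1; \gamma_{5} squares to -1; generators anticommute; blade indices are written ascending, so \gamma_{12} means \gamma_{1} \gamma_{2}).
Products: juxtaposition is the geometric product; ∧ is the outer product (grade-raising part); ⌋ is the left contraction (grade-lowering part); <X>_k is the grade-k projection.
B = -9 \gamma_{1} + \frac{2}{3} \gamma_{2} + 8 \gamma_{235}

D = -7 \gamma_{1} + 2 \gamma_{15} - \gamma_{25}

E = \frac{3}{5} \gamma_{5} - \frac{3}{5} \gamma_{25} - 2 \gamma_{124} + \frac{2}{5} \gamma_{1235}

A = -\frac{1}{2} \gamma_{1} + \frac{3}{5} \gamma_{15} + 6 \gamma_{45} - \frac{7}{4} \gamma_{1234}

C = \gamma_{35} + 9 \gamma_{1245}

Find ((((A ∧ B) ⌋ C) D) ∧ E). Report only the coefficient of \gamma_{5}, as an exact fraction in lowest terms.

step 1: -\frac{1}{3} \gamma_{12} - \frac{2}{5} \gamma_{125} - 54 \gamma_{145} + 4 \gamma_{245} - 4 \gamma_{1235}
step 2: -36 \gamma_{1} - 486 \gamma_{2} + \frac{18}{5} \gamma_{4} + 3 \gamma_{45}
step 3: 252 + 414 \gamma_{5} - 3402 \gamma_{12} + \frac{96}{5} \gamma_{14} + 3 \gamma_{24} + 1008 \gamma_{125} - \frac{141}{5} \gamma_{145} + \frac{18}{5} \gamma_{245}
step 4: \frac{756}{5} \gamma_{5} - \frac{756}{5} \gamma_{25} - 504 \gamma_{124} - \frac{10206}{5} \gamma_{125} + \frac{288}{25} \gamma_{145} + \frac{9}{5} \gamma_{245} + \frac{504}{5} \gamma_{1235} + \frac{20988}{25} \gamma_{1245}
Answer: \frac{756}{5}


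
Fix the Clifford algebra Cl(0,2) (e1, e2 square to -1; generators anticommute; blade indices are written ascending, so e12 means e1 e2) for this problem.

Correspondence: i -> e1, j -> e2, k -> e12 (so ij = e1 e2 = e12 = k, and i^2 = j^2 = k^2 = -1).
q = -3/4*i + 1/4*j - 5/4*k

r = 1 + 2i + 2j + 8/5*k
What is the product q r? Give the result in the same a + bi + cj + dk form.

In blades: q = -3/4*e1 + 1/4*e2 - 5/4*e12, r = 1 + 2*e1 + 2*e2 + 8/5*e12.
Distribute q over r term by term (generator squares from the signature, products reordered to ascending indices): (-3/4*e1)*r = 3/2 - 3/4*e1 + 6/5*e2 - 3/2*e12; (1/4*e2)*r = -1/2 + 2/5*e1 + 1/4*e2 - 1/2*e12; (-5/4*e12)*r = 2 + 5/2*e1 - 5/2*e2 - 5/4*e12.
Sum: 3 + 43/20*e1 - 21/20*e2 - 13/4*e12; translating back through the correspondence:
Answer: 3 + 43/20*i - 21/20*j - 13/4*k


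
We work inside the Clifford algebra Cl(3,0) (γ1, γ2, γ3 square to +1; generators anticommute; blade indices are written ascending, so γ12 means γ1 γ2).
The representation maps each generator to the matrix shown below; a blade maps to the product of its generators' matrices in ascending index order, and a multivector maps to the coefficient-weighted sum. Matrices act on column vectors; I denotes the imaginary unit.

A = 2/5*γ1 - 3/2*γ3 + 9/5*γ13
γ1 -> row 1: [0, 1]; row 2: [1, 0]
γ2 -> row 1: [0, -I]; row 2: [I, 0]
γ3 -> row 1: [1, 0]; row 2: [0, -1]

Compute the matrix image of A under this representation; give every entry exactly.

Bivector images (products of the table entries): rho(γ13) = rho(γ1)rho(γ3) = row 1: [0, -1]; row 2: [1, 0].
M = (2/5)*rho(γ1) + (-3/2)*rho(γ3) + (9/5)*rho(γ13), summed entrywise:
Answer: row 1: [-3/2, -7/5]; row 2: [11/5, 3/2]


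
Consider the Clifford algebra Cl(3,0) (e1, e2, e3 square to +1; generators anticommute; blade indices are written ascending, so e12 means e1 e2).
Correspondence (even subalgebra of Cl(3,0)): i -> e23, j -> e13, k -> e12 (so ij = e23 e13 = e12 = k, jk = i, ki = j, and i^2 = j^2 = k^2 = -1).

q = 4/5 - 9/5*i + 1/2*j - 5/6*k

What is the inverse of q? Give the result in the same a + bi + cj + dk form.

In blades: q = 4/5 - 5/6*e12 + 1/2*e13 - 9/5*e23.
With qbar = 4/5 + 5/6*e12 - 1/2*e13 + 9/5*e23 (scalar fixed, mapped units negated), q qbar = 2171/450 (the sum of squared coefficients), so q^-1 = qbar / (2171/450) = 360/2171 + 375/2171*e12 - 225/2171*e13 + 810/2171*e23; translating back:
Answer: 360/2171 + 810/2171*i - 225/2171*j + 375/2171*k


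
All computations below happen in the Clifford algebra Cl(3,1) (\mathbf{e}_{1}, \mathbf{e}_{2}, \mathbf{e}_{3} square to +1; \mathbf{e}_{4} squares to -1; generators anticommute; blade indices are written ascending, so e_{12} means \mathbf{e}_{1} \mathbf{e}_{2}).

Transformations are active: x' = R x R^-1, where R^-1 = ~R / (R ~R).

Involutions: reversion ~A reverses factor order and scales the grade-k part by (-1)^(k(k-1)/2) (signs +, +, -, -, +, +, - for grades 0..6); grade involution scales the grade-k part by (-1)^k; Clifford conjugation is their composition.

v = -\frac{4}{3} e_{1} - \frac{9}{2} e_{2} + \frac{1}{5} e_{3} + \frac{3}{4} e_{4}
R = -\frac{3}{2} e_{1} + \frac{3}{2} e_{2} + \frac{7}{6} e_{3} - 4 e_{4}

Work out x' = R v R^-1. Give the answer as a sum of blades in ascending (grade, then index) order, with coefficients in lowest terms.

~R = -\frac{3}{2} e_{1} + \frac{3}{2} e_{2} + \frac{7}{6} e_{3} - 4 e_{4}, and R ~R = -\frac{365}{36}, so R^-1 = ~R / (-\frac{365}{36}).
R v = -\frac{91}{60} + \frac{35}{4} e_{12} + \frac{113}{90} e_{13} - \frac{155}{24} e_{14} + \frac{111}{20} e_{23} - \frac{135}{8} e_{24} + \frac{67}{40} e_{34}
Answer: \frac{4843}{5475} e_{1} + \frac{18063}{3650} e_{2} + \frac{272}{1825} e_{3} - \frac{14211}{7300} e_{4}


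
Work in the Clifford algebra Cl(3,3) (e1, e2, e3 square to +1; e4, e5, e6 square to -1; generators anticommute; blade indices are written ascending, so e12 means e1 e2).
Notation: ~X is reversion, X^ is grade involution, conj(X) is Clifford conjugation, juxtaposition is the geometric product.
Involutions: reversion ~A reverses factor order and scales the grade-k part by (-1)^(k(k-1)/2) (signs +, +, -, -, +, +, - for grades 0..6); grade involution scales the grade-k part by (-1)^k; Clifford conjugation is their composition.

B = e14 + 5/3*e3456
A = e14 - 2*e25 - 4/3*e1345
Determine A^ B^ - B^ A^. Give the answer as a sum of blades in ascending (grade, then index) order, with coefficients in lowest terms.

first term: 1 + 20/9*e16 + 4/3*e35 + 2*e1245 + 5/3*e1356 + 10/3*e2346
second term: 1 - 20/9*e16 + 4/3*e35 + 2*e1245 - 5/3*e1356 - 10/3*e2346
Answer: 40/9*e16 + 10/3*e1356 + 20/3*e2346


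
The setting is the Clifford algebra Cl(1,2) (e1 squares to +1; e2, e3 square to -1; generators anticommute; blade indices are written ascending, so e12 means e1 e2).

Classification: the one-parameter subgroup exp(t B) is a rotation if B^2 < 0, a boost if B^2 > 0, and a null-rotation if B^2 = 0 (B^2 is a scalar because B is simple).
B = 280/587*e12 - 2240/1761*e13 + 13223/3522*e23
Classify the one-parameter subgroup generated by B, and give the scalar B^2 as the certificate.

B^2 term by term: the squares give (280/587)^2*(e12)^2 + (-2240/1761)^2*(e13)^2 + (13223/3522)^2*(e23)^2 = 78400/344569*(+1) + 5017600/3101121*(+1) + 174847729/12404484*(-1) = -49/4 (each basis 2-blade squares to minus the product of its generators' squares); cross terms between blades sharing an index anticommute and cancel. So B^2 = -49/4.
Answer: rotation, certificate B^2 = -49/4. The scalar -49/4 is the complete invariant here: its sign names the subgroup type.


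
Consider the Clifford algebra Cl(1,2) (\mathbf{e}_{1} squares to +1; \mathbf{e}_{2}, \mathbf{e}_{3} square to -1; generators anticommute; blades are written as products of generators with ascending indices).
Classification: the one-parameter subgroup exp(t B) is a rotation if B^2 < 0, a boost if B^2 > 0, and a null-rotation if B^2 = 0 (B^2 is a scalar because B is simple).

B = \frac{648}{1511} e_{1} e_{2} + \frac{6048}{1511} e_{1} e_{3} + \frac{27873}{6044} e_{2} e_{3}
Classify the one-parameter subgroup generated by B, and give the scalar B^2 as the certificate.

B^2 term by term: the squares give (\frac{648}{1511})^2*(e_{1} e_{2})^2 + (\frac{6048}{1511})^2*(e_{1} e_{3})^2 + (\frac{27873}{6044})^2*(e_{2} e_{3})^2 = \frac{419904}{2283121}*(+1) + \frac{36578304}{2283121}*(+1) + \frac{776904129}{36529936}*(-1) = -\frac{81}{16} (each basis 2-blade squares to minus the product of its generators' squares); cross terms between blades sharing an index anticommute and cancel. So B^2 = -\frac{81}{16}.
Answer: rotation, certificate B^2 = -\frac{81}{16}. B^2 = -\frac{81}{16} is basis-independent, so its sign is the whole story.


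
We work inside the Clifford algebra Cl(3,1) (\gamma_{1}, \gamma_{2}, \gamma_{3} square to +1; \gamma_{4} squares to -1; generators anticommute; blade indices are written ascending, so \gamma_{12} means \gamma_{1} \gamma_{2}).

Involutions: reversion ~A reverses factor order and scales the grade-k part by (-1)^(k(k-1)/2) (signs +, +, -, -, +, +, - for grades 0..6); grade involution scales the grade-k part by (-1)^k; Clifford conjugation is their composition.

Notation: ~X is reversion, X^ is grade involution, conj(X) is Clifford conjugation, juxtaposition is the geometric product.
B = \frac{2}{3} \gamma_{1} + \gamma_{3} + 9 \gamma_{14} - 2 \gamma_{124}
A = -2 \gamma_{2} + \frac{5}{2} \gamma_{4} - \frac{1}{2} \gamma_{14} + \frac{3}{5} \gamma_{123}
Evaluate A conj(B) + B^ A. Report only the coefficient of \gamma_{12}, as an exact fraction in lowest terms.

first term: \frac{9}{2} - \frac{45}{2} \gamma_{1} - \gamma_{2} - \frac{1}{3} \gamma_{4} + \frac{46}{15} \gamma_{12} - \frac{7}{3} \gamma_{14} + \frac{8}{5} \gamma_{23} + \frac{37}{10} \gamma_{34} - 18 \gamma_{124} - \frac{1}{2} \gamma_{134} - \frac{27}{5} \gamma_{234}
second term: -\frac{9}{2} - \frac{45}{2} \gamma_{1} + \gamma_{2} + \frac{1}{3} \gamma_{4} - \frac{64}{15} \gamma_{12} + \frac{7}{3} \gamma_{14} - \frac{12}{5} \gamma_{23} - \frac{13}{10} \gamma_{34} + 18 \gamma_{124} - \frac{1}{2} \gamma_{134} - \frac{27}{5} \gamma_{234}
Answer: -\frac{6}{5}


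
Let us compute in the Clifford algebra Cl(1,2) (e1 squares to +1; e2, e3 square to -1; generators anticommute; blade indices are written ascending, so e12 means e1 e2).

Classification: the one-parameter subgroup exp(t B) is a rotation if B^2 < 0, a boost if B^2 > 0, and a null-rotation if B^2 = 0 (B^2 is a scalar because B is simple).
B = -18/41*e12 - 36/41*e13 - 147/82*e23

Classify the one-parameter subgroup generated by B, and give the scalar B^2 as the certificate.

B^2 term by term: the squares give (-18/41)^2*(e12)^2 + (-36/41)^2*(e13)^2 + (-147/82)^2*(e23)^2 = 324/1681*(+1) + 1296/1681*(+1) + 21609/6724*(-1) = -9/4 (each basis 2-blade squares to minus the product of its generators' squares); cross terms between blades sharing an index anticommute and cancel. So B^2 = -9/4.
Answer: rotation, certificate B^2 = -9/4. One invariant decides it: the square -9/4 survives every conjugation, and its sign is exactly the classification.


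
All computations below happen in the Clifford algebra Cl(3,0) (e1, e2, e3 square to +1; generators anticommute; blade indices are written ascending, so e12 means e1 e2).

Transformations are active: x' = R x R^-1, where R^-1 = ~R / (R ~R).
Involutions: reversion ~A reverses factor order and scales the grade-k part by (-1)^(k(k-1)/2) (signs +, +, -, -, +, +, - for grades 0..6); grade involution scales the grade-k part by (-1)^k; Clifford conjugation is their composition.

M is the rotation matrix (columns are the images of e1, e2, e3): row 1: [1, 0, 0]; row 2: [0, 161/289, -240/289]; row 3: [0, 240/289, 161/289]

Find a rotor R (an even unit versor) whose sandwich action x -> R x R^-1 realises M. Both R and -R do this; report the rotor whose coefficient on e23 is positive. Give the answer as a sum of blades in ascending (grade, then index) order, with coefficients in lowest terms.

Method: write R = a + b12*e12 + b13*e13 + b23*e23 with a^2 + b12^2 + b13^2 + b23^2 = 1 (so R^-1 = ~R). Expanding the columns R e_j ~R gives tr M = 4a^2 - 1 and, from the antisymmetric part, M21 - M12 = -4a*b12, M13 - M31 = 4a*b13, M32 - M23 = -4a*b23.
Here tr M = 611/289, so a^2 = (1 + tr M)/4 = 225/289 and a = ±15/17. Taking a = 15/17: M21 - M12 = 0, M13 - M31 = 0, M32 - M23 = 480/289, giving b12 = 0, b13 = 0, b23 = -8/17, i.e. R = 15/17 - 8/17*e23.
Its e23 coefficient is negative, so report the other preimage -R.
Answer: -15/17 + 8/17*e23. Key observation: the double cover Spin(3) -> SO(3) sends R and -R to the same matrix (trace 611/289 here), so the stated sign of the e23 coefficient is what selects one sheet.


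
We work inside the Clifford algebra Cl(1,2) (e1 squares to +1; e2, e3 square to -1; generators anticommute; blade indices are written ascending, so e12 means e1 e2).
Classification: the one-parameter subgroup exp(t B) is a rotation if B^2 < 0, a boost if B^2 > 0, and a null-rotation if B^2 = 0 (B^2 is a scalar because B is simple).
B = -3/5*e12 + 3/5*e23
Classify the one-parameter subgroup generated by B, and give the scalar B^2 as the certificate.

B^2 term by term: the squares give (-3/5)^2*(e12)^2 + (3/5)^2*(e23)^2 = 9/25*(+1) + 9/25*(-1) = 0 (each basis 2-blade squares to minus the product of its generators' squares); cross terms between blades sharing an index anticommute and cancel. So B^2 = 0.
Answer: null-rotation, certificate B^2 = 0. One invariant decides it: the square 0 survives every conjugation, and its sign is exactly the classification.


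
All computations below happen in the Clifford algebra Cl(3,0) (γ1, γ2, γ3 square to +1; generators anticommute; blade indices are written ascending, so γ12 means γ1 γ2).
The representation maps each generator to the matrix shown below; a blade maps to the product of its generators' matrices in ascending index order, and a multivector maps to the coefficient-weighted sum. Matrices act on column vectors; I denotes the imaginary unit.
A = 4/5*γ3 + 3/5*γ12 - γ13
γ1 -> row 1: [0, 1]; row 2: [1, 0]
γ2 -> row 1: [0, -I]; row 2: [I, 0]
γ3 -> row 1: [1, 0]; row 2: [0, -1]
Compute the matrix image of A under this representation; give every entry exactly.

Bivector images (products of the table entries): rho(γ12) = rho(γ1)rho(γ2) = row 1: [I, 0]; row 2: [0, -I]; rho(γ13) = rho(γ1)rho(γ3) = row 1: [0, -1]; row 2: [1, 0].
M = (4/5)*rho(γ3) + (3/5)*rho(γ12) + (-1)*rho(γ13), summed entrywise:
Answer: row 1: [4/5 + 3*I/5, 1]; row 2: [-1, -4/5 - 3*I/5]


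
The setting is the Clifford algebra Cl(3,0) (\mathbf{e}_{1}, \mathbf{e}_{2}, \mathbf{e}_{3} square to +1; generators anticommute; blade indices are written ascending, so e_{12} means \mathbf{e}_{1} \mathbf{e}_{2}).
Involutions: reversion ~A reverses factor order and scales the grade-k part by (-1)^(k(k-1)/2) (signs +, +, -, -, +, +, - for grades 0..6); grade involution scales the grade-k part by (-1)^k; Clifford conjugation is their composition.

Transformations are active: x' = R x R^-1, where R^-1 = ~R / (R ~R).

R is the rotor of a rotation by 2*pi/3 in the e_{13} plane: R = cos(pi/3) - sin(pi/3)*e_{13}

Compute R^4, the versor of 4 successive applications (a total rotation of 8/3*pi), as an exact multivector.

Because a rotor carries half the rotation angle, composing 4 copies of this e_{13}-plane rotor multiplies the phase: 4*(pi/3) = \frac{4 \pi}{3}, hence R^4 = cos(\frac{4 \pi}{3}) - sin(\frac{4 \pi}{3})*e_{13}.
cos(\frac{4 \pi}{3}) = - \frac{1}{2} and sin(\frac{4 \pi}{3}) = - \frac{\sqrt{3}}{2}, so R^4 = -\frac{1}{2} + \frac{\sqrt{3}}{2} e_{13}. The net rotation is 2/3*pi (after discarding 1 full turn, each of which contributes a factor -1 to the rotor); the rotor keeps the half-angle phase exactly.
Answer: -\frac{1}{2} + \frac{\sqrt{3}}{2} e_{13}


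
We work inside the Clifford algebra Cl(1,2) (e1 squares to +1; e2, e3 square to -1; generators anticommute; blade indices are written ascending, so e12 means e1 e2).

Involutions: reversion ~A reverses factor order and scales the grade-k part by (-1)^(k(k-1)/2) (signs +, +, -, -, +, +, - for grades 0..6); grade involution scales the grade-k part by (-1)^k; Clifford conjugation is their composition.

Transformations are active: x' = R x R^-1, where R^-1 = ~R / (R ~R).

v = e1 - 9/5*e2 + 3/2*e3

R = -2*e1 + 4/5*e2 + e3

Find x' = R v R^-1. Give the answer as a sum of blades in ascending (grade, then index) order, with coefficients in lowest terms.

~R = -2*e1 + 4/5*e2 + e3, and R ~R = 59/25, so R^-1 = ~R / (59/25).
R v = -103/50 + 14/5*e12 - 4*e13 + 3*e23
Answer: 147/59*e1 + 119/295*e2 - 383/118*e3


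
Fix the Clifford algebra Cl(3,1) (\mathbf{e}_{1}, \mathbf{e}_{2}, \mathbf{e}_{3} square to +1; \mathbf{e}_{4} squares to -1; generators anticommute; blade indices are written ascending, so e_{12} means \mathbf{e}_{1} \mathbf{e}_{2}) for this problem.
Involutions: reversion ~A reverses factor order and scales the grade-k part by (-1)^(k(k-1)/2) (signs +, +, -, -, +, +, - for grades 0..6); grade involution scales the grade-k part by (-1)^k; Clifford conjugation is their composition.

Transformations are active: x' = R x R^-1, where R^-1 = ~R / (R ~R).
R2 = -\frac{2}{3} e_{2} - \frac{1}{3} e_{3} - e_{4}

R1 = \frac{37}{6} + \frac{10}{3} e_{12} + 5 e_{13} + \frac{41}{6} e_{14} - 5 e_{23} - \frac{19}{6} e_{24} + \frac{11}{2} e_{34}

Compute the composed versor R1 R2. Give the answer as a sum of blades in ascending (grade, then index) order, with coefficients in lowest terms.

Distribute over the terms of R2 (each basis-blade product reordered to ascending indices, repeated generators contracted through their squares):
R1 (-\frac{2}{3} e_{2}) = -\frac{20}{9} e_{1} - \frac{37}{9} e_{2} - \frac{10}{3} e_{3} - \frac{19}{9} e_{4} + \frac{10}{3} e_{123} + \frac{41}{9} e_{124} - \frac{11}{3} e_{234}
R1 (-\frac{1}{3} e_{3}) = -\frac{5}{3} e_{1} + \frac{5}{3} e_{2} - \frac{37}{18} e_{3} + \frac{11}{6} e_{4} - \frac{10}{9} e_{123} + \frac{41}{18} e_{134} - \frac{19}{18} e_{234}
R1 (-e_{4}) = \frac{41}{6} e_{1} - \frac{19}{6} e_{2} + \frac{11}{2} e_{3} - \frac{37}{6} e_{4} - \frac{10}{3} e_{124} - 5 e_{134} + 5 e_{234}
Summing the partial products and collecting blades:
Answer: \frac{53}{18} e_{1} - \frac{101}{18} e_{2} + \frac{1}{9} e_{3} - \frac{58}{9} e_{4} + \frac{20}{9} e_{123} + \frac{11}{9} e_{124} - \frac{49}{18} e_{134} + \frac{5}{18} e_{234}


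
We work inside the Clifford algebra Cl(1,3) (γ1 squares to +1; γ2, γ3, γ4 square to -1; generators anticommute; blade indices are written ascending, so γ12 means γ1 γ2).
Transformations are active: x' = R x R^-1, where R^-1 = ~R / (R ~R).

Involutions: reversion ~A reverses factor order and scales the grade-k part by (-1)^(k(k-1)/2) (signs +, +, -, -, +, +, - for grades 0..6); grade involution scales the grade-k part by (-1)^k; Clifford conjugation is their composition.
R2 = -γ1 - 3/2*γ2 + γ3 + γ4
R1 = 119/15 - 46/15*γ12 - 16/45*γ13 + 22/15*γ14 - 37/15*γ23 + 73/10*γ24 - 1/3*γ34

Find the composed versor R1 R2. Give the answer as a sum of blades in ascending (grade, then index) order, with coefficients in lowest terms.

Distribute over the terms of R2 (each basis-blade product reordered to ascending indices, repeated generators contracted through their squares):
R1 (-γ1) = -119/15*γ1 - 46/15*γ2 - 16/45*γ3 + 22/15*γ4 + 37/15*γ123 - 73/10*γ124 + 1/3*γ134
R1 (-3/2*γ2) = -23/5*γ1 - 119/10*γ2 + 37/10*γ3 - 219/20*γ4 - 8/15*γ123 + 11/5*γ124 + 1/2*γ234
R1 (γ3) = 16/45*γ1 + 37/15*γ2 + 119/15*γ3 - 1/3*γ4 - 46/15*γ123 - 22/15*γ134 - 73/10*γ234
R1 (γ4) = -22/15*γ1 - 73/10*γ2 + 1/3*γ3 + 119/15*γ4 - 46/15*γ124 - 16/45*γ134 - 37/15*γ234
Summing the partial products and collecting blades:
Answer: -614/45*γ1 - 99/5*γ2 + 209/18*γ3 - 113/60*γ4 - 17/15*γ123 - 49/6*γ124 - 67/45*γ134 - 139/15*γ234


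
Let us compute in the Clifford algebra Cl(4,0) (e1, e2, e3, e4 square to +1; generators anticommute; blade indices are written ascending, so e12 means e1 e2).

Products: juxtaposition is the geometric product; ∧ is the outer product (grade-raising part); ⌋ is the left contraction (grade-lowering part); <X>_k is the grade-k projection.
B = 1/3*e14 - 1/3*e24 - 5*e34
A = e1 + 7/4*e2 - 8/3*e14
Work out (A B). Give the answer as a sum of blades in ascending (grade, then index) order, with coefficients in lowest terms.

step 1: 8/9 - 1/4*e4 - 8/9*e12 - 40/3*e13 - 11/12*e124 - 5*e134 - 35/4*e234
Answer: 8/9 - 1/4*e4 - 8/9*e12 - 40/3*e13 - 11/12*e124 - 5*e134 - 35/4*e234


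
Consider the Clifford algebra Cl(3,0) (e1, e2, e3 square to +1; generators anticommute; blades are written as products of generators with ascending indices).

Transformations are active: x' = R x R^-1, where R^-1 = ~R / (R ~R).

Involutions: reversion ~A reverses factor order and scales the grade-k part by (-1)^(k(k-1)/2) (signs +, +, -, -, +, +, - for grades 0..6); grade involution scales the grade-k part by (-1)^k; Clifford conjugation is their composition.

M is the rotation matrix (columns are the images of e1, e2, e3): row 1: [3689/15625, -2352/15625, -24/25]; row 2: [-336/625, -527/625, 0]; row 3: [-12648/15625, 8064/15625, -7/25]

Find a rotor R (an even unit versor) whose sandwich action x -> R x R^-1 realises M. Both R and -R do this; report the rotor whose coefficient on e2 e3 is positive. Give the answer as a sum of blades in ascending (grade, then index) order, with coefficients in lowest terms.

Method: write R = a + b12*e1 e2 + b13*e1 e3 + b23*e2 e3 with a^2 + b12^2 + b13^2 + b23^2 = 1 (so R^-1 = ~R). Expanding the columns R e_j ~R gives tr M = 4a^2 - 1 and, from the antisymmetric part, M21 - M12 = -4a*b12, M13 - M31 = 4a*b13, M32 - M23 = -4a*b23.
Here tr M = -13861/15625, so a^2 = (1 + tr M)/4 = 441/15625 and a = ±21/125. Taking a = 21/125: M21 - M12 = -6048/15625, M13 - M31 = -2352/15625, M32 - M23 = 8064/15625, giving b12 = 72/125, b13 = -28/125, b23 = -96/125, i.e. R = 21/125 + 72/125*e1 e2 - 28/125*e1 e3 - 96/125*e2 e3.
Its e2 e3 coefficient is negative, so report the other preimage -R.
Answer: -21/125 - 72/125*e1 e2 + 28/125*e1 e3 + 96/125*e2 e3. Sheet selection: the two-to-one cover makes ±R indistinguishable at the matrix level (trace -13861/15625), so uniqueness comes from the required sign on e2 e3.


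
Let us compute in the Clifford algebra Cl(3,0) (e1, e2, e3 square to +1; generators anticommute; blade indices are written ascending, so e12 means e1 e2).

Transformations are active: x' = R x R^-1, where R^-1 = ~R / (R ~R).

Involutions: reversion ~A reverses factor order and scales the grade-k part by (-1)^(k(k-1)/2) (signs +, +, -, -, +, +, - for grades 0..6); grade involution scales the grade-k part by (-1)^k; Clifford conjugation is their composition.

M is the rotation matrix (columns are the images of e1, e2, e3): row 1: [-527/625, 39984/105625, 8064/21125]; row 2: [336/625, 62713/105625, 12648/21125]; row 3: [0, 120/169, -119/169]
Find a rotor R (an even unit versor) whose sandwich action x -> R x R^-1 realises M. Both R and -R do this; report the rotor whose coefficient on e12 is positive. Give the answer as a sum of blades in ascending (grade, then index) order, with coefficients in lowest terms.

Method: write R = a + b12*e12 + b13*e13 + b23*e23 with a^2 + b12^2 + b13^2 + b23^2 = 1 (so R^-1 = ~R). Expanding the columns R e_j ~R gives tr M = 4a^2 - 1 and, from the antisymmetric part, M21 - M12 = -4a*b12, M13 - M31 = 4a*b13, M32 - M23 = -4a*b23.
Here tr M = -4029/4225, so a^2 = (1 + tr M)/4 = 49/4225 and a = ±7/65. Taking a = 7/65: M21 - M12 = 672/4225, M13 - M31 = 8064/21125, M32 - M23 = 2352/21125, giving b12 = -24/65, b13 = 288/325, b23 = -84/325, i.e. R = 7/65 - 24/65*e12 + 288/325*e13 - 84/325*e23.
Its e12 coefficient is negative, so report the other preimage -R.
Answer: -7/65 + 24/65*e12 - 288/325*e13 + 84/325*e23. Key observation: the double cover Spin(3) -> SO(3) sends R and -R to the same matrix (trace -4029/4225 here), so the stated sign of the e12 coefficient is what selects one sheet.


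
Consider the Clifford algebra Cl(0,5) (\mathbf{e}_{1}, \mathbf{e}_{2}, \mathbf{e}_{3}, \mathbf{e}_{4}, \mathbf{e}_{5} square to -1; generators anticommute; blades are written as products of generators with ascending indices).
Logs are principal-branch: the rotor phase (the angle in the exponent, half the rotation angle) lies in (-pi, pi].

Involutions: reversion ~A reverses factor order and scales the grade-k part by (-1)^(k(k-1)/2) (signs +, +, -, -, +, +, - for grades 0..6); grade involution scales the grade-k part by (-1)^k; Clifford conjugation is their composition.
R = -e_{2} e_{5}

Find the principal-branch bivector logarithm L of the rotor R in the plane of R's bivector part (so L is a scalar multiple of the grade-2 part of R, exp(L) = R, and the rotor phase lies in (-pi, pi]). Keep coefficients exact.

The scalar part of R is 0, which pins the rotor phase on the principal branch; dividing the bivector part by the sine of that phase recovers the unit plane, and L is the phase times that plane.
Concretely: cos(phase) = 0 gives phase = ±\frac{\pi}{2}, and since phase/sin(phase) is even the sign is immaterial: L = (phase/sin(phase)) * <R>_2 = (\frac{\pi}{2}) * <R>_2.
Answer: - \frac{\pi}{2} e_{2} e_{5}


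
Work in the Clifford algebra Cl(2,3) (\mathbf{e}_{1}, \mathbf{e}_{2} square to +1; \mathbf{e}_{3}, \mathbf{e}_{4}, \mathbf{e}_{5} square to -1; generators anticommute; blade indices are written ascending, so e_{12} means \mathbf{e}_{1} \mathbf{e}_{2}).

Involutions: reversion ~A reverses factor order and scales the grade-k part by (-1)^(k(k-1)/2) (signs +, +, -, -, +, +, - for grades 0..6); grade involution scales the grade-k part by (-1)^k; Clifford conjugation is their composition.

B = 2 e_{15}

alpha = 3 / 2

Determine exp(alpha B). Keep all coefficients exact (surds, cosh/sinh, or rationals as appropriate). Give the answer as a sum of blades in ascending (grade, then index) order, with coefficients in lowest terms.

B^2 = (2)^2*(e_{15})^2 = 4*(+1) = 4 (a basis 2-blade squares to minus the product of its generators' squares).
B^2 = 4 — since the square is positive, the closed form is hyperbolic: l = 2, alpha*l = 3, so exp(alpha B) = cosh(3) + (sinh(3)/2)*B = \cosh{\left(3 \right)} + (\frac{\sinh{\left(3 \right)}}{2})*B.
Answer: \cosh{\left(3 \right)} + \sinh{\left(3 \right)} e_{15}


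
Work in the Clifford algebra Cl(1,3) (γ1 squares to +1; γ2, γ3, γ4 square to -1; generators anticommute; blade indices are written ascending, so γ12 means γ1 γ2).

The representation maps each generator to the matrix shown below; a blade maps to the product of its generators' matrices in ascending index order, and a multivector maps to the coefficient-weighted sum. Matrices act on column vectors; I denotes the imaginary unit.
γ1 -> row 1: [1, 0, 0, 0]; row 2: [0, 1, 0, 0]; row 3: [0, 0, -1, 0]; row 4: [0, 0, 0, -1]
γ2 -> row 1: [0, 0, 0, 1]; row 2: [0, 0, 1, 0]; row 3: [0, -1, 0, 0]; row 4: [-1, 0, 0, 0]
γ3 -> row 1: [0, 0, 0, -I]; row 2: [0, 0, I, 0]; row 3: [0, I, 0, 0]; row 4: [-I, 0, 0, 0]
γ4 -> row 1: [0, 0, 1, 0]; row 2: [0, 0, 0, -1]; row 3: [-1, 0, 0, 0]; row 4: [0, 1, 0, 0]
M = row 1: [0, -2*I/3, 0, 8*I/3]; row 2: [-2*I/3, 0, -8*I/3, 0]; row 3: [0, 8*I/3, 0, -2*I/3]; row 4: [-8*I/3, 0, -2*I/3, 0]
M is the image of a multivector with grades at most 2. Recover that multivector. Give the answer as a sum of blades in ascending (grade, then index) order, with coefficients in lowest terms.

Method: the blade images are trace-orthogonal — tr(rho(e_A) rho(e_B)^-1) = 4 if A = B and 0 otherwise — and rho(e_A)^-1 = (e_A)^2 * rho(e_A) with (e_A)^2 = +1 or -1, so the coefficient of e_A in the preimage is (e_A)^2 * tr(M rho(e_A))/4.
Nonzero projections over blades of grade <= 2: γ13: (γ13)^2 = +1, tr(M rho(γ13)) = -32/3, coefficient -8/3; γ34: (γ34)^2 = -1, tr(M rho(γ34)) = -8/3, coefficient 2/3. Every other blade of grade <= 2 projects to 0.
Answer: -8/3*γ13 + 2/3*γ34


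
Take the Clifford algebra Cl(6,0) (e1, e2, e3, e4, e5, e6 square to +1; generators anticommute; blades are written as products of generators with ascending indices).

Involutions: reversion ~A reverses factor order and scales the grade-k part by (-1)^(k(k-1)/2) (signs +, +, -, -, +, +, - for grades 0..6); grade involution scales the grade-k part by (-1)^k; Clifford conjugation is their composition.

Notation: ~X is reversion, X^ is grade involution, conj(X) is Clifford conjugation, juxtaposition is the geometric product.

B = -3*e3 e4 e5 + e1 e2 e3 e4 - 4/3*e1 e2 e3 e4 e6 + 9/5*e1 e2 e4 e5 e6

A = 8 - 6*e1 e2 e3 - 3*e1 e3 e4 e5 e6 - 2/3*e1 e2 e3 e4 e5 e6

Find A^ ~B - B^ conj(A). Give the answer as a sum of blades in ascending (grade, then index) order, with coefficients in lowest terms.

first term: -6/5*e3 - 6*e4 + 8/9*e5 + 9*e1 e6 - 27/5*e2 e3 + 4*e2 e5 + 8*e4 e6 - 2/3*e5 e6 - 2*e1 e2 e6 - 3*e2 e5 e6 + 24*e3 e4 e5 + 8*e1 e2 e3 e4 + 18*e1 e2 e4 e5 - 54/5*e3 e4 e5 e6 - 32/3*e1 e2 e3 e4 e6 + 72/5*e1 e2 e4 e5 e6
second term: 6/5*e3 - 6*e4 - 8/9*e5 + 9*e1 e6 - 27/5*e2 e3 + 4*e2 e5 + 8*e4 e6 + 2/3*e5 e6 - 2*e1 e2 e6 + 3*e2 e5 e6 + 24*e3 e4 e5 + 8*e1 e2 e3 e4 - 18*e1 e2 e4 e5 + 54/5*e3 e4 e5 e6 + 32/3*e1 e2 e3 e4 e6 - 72/5*e1 e2 e4 e5 e6
Answer: -12/5*e3 + 16/9*e5 - 4/3*e5 e6 - 6*e2 e5 e6 + 36*e1 e2 e4 e5 - 108/5*e3 e4 e5 e6 - 64/3*e1 e2 e3 e4 e6 + 144/5*e1 e2 e4 e5 e6


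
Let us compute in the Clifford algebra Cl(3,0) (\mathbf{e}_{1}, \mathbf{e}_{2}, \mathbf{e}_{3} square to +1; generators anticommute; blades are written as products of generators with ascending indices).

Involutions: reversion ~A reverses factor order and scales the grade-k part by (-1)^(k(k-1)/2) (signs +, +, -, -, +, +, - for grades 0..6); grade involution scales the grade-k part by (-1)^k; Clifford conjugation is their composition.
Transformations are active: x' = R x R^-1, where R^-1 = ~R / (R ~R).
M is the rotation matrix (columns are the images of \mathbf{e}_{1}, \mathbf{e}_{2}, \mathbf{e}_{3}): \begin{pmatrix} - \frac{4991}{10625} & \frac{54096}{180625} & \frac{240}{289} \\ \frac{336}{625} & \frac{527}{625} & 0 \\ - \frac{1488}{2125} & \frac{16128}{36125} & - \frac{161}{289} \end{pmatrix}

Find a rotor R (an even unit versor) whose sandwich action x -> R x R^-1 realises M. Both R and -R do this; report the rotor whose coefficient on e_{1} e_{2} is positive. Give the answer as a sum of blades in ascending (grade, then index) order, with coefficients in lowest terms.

Method: write R = a + b12*e_{1} e_{2} + b13*e_{1} e_{3} + b23*e_{2} e_{3} with a^2 + b12^2 + b13^2 + b23^2 = 1 (so R^-1 = ~R). Expanding the columns R e_j ~R gives tr M = 4a^2 - 1 and, from the antisymmetric part, M21 - M12 = -4a*b12, M13 - M31 = 4a*b13, M32 - M23 = -4a*b23.
Here tr M = -\frac{33169}{180625}, so a^2 = (1 + tr M)/4 = \frac{36864}{180625} and a = ±\frac{192}{425}. Taking a = \frac{192}{425}: M21 - M12 = \frac{43008}{180625}, M13 - M31 = \frac{55296}{36125}, M32 - M23 = \frac{16128}{36125}, giving b12 = -\frac{56}{425}, b13 = \frac{72}{85}, b23 = -\frac{21}{85}, i.e. R = \frac{192}{425} - \frac{56}{425} e_{1} e_{2} + \frac{72}{85} e_{1} e_{3} - \frac{21}{85} e_{2} e_{3}.
Its e_{1} e_{2} coefficient is negative, so report the other preimage -R.
Answer: -\frac{192}{425} + \frac{56}{425} e_{1} e_{2} - \frac{72}{85} e_{1} e_{3} + \frac{21}{85} e_{2} e_{3}. Recall the cover is two-to-one: with M of trace -\frac{33169}{180625}, both preimages act alike, and the stated e_{1} e_{2} sign chooses the sheet.


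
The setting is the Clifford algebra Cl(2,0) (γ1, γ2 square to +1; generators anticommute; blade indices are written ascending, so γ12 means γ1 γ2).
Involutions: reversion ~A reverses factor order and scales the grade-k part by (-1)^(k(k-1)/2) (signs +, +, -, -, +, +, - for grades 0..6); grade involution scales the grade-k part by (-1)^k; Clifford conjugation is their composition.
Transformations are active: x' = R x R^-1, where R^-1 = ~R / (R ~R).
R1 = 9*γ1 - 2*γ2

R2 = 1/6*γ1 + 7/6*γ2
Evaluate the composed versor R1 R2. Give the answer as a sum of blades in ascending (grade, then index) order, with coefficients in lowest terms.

Distribute over the terms of R1 (each basis-blade product reordered to ascending indices, repeated generators contracted through their squares):
(9*γ1) R2 = 3/2 + 21/2*γ12
(-2*γ2) R2 = -7/3 + 1/3*γ12
Summing the partial products and collecting blades:
Answer: -5/6 + 65/6*γ12


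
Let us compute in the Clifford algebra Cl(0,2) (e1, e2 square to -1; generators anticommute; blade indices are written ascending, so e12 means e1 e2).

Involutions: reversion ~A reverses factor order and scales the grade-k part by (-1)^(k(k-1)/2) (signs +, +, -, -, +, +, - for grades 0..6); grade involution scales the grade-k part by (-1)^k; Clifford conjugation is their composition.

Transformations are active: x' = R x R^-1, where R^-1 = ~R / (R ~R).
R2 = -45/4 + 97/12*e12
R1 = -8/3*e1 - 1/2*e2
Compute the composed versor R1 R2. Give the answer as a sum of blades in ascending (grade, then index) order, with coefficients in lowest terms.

Distribute over the terms of R1 (each basis-blade product reordered to ascending indices, repeated generators contracted through their squares):
(-8/3*e1) R2 = 30*e1 + 194/9*e2
(-1/2*e2) R2 = -97/24*e1 + 45/8*e2
Summing the partial products and collecting blades:
Answer: 623/24*e1 + 1957/72*e2


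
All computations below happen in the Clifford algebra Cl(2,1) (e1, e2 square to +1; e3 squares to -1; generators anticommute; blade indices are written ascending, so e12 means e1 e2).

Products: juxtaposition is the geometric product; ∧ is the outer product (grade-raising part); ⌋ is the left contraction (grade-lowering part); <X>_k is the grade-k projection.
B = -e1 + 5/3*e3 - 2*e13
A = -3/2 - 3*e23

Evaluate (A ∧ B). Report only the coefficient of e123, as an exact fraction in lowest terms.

step 1: 3/2*e1 - 5/2*e3 + 3*e13 + 3*e123
Answer: 3


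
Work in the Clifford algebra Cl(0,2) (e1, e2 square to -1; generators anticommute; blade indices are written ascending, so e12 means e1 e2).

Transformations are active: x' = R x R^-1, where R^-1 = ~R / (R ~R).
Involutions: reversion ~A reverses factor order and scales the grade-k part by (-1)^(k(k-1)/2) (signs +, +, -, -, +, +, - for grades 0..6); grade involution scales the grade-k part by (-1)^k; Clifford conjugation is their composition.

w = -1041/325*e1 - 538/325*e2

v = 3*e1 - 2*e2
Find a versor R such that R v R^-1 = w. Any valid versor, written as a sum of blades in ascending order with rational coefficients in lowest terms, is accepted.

Since q(v) = q(w) = -13, the sum R = v + w = -66/325*e1 - 1188/325*e2 does the job whenever invertible.
Answer: -66/325*e1 - 1188/325*e2


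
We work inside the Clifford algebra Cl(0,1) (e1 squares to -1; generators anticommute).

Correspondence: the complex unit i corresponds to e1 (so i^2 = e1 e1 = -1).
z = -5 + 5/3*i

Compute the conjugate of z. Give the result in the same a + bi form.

In blades: z = -5 + 5/3*e1.
Conjugation here is Clifford conjugation: the scalar is fixed and the grade-1 and grade-2 blades all flip sign, giving -5 - 5/3*e1; translating back:
Answer: -5 - 5/3*i


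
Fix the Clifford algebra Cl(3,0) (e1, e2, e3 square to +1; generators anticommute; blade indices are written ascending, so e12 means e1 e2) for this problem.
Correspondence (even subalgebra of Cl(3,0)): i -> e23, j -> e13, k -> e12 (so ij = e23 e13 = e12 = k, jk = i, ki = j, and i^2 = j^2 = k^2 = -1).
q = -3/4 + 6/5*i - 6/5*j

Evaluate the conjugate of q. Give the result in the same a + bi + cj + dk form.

In blades: q = -3/4 - 6/5*e13 + 6/5*e23.
Quaternion conjugation is reversion on the even subalgebra: the scalar is fixed and every grade-2 blade flips sign, giving -3/4 + 6/5*e13 - 6/5*e23; translating back:
Answer: -3/4 - 6/5*i + 6/5*j


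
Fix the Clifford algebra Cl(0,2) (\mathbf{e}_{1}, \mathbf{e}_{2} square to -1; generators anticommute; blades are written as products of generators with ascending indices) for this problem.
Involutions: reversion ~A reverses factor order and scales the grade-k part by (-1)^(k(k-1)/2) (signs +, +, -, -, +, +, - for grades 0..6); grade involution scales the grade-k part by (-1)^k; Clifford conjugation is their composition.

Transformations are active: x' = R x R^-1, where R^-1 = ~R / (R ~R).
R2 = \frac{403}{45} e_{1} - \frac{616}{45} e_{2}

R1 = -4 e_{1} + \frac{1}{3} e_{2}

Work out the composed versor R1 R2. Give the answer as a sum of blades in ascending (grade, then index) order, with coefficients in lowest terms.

Distribute over the terms of R1 (each basis-blade product reordered to ascending indices, repeated generators contracted through their squares):
(-4 e_{1}) R2 = \frac{1612}{45} + \frac{2464}{45} e_{1} e_{2}
(\frac{1}{3} e_{2}) R2 = \frac{616}{135} - \frac{403}{135} e_{1} e_{2}
Summing the partial products and collecting blades:
Answer: \frac{5452}{135} + \frac{6989}{135} e_{1} e_{2}


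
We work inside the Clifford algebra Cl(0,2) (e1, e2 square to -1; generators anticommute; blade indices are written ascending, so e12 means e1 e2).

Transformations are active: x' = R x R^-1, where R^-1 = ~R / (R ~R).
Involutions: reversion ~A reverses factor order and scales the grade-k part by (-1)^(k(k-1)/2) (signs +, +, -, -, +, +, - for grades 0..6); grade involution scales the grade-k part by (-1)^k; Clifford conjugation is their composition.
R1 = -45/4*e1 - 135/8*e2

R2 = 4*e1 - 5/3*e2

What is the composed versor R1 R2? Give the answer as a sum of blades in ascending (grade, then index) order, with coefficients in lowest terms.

Distribute over the terms of R1 (each basis-blade product reordered to ascending indices, repeated generators contracted through their squares):
(-45/4*e1) R2 = 45 + 75/4*e12
(-135/8*e2) R2 = -225/8 + 135/2*e12
Summing the partial products and collecting blades:
Answer: 135/8 + 345/4*e12
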